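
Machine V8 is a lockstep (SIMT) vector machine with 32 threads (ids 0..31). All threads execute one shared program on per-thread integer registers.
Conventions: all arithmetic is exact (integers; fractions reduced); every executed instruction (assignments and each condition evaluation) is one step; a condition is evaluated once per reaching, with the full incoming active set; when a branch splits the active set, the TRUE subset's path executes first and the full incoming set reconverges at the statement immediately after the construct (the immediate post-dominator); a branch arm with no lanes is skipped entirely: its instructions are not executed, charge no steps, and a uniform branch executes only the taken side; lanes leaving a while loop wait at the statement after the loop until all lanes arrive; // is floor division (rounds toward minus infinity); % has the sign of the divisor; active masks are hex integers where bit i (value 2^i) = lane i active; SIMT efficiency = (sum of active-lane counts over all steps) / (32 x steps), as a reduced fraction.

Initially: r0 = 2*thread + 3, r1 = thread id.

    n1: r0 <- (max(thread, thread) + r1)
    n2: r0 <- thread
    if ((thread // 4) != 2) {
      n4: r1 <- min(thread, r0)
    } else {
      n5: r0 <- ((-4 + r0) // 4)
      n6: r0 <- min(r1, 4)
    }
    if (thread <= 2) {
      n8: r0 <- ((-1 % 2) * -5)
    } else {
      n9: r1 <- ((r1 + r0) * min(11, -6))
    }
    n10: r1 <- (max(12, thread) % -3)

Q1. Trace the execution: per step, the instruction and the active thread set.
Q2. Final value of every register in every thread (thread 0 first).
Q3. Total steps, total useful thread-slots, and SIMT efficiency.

step 0: r0 <- (max(thread, thread) + r1) 0xffffffff
step 1: r0 <- thread                 0xffffffff
step 2: eval ((thread // 4) != 2)    0xffffffff
step 3: r1 <- min(thread, r0)        0xfffff0ff
step 4: r0 <- ((-4 + r0) // 4)       0x00000f00
step 5: r0 <- min(r1, 4)             0x00000f00
step 6: eval (thread <= 2)           0xffffffff
step 7: r0 <- ((-1 % 2) * -5)        0x00000007
step 8: r1 <- ((r1 + r0) * min(11, -6)) 0xfffffff8
step 9: r1 <- (max(12, thread) % -3) 0xffffffff

Answer: 10 steps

r0: -5,-5,-5,3,4,5,6,7,4,4,4,4,12,13,14,15,16,17,18,19,20,21,22,23,24,25,26,27,28,29,30,31
r1: 0,0,0,0,0,0,0,0,0,0,0,0,0,-2,-1,0,-2,-1,0,-2,-1,0,-2,-1,0,-2,-1,0,-2,-1,0,-2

steps = 10; useful = 228; efficiency = 228/320 = 57/80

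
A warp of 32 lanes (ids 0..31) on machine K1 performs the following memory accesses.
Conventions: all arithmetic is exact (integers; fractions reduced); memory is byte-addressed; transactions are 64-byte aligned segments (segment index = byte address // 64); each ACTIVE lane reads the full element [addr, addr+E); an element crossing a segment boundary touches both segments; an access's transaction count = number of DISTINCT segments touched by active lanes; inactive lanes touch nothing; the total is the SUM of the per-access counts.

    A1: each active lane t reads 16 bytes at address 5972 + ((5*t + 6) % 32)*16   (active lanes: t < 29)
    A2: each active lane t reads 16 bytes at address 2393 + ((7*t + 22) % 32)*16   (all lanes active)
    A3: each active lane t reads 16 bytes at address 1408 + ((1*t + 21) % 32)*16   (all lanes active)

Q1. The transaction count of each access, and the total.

A1: 9 transactions
A2: 9 transactions
A3: 8 transactions

Answer: 9,9,8; total 26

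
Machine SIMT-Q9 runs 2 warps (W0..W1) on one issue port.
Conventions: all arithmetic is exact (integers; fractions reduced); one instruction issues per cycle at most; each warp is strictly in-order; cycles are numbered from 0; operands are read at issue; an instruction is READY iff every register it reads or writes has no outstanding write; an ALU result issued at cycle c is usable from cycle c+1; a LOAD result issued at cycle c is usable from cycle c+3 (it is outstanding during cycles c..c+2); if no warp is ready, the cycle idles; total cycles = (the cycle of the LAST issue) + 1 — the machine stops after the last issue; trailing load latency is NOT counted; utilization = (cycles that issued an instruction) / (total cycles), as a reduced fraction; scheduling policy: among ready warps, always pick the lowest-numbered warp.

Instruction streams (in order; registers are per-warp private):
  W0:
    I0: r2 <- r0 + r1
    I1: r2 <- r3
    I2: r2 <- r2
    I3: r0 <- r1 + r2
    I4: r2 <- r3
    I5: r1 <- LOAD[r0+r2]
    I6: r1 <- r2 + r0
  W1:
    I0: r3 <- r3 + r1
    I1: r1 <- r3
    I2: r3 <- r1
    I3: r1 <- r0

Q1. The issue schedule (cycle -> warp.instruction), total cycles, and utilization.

cycle 0: W0.I0
cycle 1: W0.I1
cycle 2: W0.I2
cycle 3: W0.I3
cycle 4: W0.I4
cycle 5: W0.I5
cycle 6: W1.I0
cycle 7: W1.I1
cycle 8: W0.I6
cycle 9: W1.I2
cycle 10: W1.I3

Answer: 11 cycles, utilization 1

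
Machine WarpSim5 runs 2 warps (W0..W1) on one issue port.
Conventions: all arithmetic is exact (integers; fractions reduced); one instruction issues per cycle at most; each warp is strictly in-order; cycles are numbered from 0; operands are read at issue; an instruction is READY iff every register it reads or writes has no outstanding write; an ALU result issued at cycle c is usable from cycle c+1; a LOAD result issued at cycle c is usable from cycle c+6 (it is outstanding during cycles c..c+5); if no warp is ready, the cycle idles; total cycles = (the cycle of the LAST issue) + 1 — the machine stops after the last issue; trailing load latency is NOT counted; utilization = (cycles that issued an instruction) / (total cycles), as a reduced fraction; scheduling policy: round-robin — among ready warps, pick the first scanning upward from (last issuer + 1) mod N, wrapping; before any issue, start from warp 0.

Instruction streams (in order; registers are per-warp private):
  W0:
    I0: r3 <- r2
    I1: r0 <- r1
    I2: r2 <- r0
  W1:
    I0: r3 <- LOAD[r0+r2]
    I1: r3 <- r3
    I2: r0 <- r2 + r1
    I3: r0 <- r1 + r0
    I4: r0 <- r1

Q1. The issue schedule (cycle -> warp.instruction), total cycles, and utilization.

cycle 0: W0.I0
cycle 1: W1.I0
cycle 2: W0.I1
cycle 3: W0.I2
cycle 4: idle
cycle 5: idle
cycle 6: idle
cycle 7: W1.I1
cycle 8: W1.I2
cycle 9: W1.I3
cycle 10: W1.I4

Answer: 11 cycles, utilization 8/11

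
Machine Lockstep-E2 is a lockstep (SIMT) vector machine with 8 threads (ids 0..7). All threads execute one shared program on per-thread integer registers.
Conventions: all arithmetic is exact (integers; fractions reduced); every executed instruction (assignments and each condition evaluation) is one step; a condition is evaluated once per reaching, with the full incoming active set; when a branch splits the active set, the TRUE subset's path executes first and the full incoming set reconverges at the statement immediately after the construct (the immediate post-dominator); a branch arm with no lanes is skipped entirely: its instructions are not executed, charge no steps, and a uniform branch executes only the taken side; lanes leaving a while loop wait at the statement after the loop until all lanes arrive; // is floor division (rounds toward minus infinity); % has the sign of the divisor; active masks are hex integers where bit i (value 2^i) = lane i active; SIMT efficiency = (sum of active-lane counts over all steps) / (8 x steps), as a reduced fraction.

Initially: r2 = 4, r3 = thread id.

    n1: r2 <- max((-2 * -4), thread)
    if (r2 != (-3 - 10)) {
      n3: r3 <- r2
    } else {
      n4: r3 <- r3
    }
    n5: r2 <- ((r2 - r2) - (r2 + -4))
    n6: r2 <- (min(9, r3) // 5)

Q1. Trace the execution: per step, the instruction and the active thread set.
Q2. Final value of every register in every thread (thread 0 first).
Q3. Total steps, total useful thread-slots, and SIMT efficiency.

step 0: r2 <- max((-2 * -4), thread) 0xff
step 1: eval (r2 != (-3 - 10))       0xff
step 2: r3 <- r2                     0xff
step 3: r2 <- ((r2 - r2) - (r2 + -4)) 0xff
step 4: r2 <- (min(9, r3) // 5)      0xff

Answer: 5 steps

r2: 1,1,1,1,1,1,1,1
r3: 8,8,8,8,8,8,8,8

steps = 5; useful = 40; efficiency = 40/40 = 1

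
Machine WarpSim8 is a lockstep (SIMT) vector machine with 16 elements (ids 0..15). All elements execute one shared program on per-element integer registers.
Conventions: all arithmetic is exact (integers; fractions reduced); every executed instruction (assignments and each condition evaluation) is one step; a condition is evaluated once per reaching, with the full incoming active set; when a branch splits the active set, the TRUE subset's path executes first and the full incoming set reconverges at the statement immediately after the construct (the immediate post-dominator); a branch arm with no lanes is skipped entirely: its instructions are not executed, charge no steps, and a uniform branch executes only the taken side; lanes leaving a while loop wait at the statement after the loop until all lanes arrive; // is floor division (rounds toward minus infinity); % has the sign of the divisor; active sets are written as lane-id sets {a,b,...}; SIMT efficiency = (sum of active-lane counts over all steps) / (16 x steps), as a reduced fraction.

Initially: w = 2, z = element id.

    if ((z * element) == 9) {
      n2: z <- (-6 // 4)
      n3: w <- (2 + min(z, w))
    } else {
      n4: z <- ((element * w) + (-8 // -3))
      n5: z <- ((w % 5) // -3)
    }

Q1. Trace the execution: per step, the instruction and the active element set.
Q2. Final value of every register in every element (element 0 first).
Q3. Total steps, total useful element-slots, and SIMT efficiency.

step 0: eval ((z * element) == 9)    {0,1,2,3,4,5,6,7,8,9,10,11,12,13,14,15}
step 1: z <- (-6 // 4)               {3}
step 2: w <- (2 + min(z, w))         {3}
step 3: z <- ((element * w) + (-8 // -3)) {0,1,2,4,5,6,7,8,9,10,11,12,13,14,15}
step 4: z <- ((w % 5) // -3)         {0,1,2,4,5,6,7,8,9,10,11,12,13,14,15}

Answer: 5 steps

w: 2,2,2,0,2,2,2,2,2,2,2,2,2,2,2,2
z: -1,-1,-1,-2,-1,-1,-1,-1,-1,-1,-1,-1,-1,-1,-1,-1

steps = 5; useful = 48; efficiency = 48/80 = 3/5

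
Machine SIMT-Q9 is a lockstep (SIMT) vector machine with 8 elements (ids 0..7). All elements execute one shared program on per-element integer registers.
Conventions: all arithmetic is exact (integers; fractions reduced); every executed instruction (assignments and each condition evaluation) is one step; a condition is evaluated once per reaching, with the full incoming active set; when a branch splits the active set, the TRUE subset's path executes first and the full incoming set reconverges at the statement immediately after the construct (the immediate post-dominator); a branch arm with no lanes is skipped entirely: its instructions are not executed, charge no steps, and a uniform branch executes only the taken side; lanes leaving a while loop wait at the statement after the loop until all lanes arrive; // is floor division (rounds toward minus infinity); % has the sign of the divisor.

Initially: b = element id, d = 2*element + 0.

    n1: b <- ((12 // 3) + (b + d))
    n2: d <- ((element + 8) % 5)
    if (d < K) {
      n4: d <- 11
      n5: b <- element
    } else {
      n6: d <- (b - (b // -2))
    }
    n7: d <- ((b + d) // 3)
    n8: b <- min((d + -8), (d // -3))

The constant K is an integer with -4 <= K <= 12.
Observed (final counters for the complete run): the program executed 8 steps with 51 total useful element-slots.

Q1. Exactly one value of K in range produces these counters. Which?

Answer: K = 2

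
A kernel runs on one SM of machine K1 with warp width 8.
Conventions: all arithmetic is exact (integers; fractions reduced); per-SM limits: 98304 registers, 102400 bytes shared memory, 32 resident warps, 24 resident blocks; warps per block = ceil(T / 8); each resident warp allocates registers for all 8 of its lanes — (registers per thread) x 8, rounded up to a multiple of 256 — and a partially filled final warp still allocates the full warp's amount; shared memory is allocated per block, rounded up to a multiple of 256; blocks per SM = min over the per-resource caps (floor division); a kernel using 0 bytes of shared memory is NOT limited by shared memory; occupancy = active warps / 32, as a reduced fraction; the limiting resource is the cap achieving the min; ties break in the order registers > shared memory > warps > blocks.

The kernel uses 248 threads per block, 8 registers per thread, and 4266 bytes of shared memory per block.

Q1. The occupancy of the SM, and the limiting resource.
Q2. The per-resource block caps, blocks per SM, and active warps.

Answer: occupancy 31/32, limited by warps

registers: 12 blocks
shared memory: 23 blocks
warps: 1 block
blocks: 24 blocks

Answer: 1 block, 31 active warps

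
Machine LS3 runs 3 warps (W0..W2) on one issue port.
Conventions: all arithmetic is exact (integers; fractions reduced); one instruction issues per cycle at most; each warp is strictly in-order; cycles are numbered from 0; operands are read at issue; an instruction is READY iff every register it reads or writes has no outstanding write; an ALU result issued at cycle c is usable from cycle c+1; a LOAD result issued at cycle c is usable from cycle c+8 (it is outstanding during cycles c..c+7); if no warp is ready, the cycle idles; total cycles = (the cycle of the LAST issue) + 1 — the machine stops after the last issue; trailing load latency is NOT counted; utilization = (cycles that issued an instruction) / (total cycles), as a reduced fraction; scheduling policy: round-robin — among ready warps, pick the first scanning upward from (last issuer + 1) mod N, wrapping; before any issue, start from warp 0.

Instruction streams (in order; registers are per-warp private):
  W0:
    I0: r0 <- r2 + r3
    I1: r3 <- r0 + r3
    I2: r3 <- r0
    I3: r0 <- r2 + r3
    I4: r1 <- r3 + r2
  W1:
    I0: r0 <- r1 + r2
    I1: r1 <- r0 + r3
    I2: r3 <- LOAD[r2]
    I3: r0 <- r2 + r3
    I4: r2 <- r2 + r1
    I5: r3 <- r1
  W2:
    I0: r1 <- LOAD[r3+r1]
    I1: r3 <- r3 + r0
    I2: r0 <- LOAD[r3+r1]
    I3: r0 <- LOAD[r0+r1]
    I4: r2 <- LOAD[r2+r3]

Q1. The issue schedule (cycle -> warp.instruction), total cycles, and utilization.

cycle 0: W0.I0
cycle 1: W1.I0
cycle 2: W2.I0
cycle 3: W0.I1
cycle 4: W1.I1
cycle 5: W2.I1
cycle 6: W0.I2
cycle 7: W1.I2
cycle 8: W0.I3
cycle 9: W0.I4
cycle 10: W2.I2
cycle 11: idle
cycle 12: idle
cycle 13: idle
cycle 14: idle
cycle 15: W1.I3
cycle 16: W1.I4
cycle 17: W1.I5
cycle 18: W2.I3
cycle 19: W2.I4

Answer: 20 cycles, utilization 4/5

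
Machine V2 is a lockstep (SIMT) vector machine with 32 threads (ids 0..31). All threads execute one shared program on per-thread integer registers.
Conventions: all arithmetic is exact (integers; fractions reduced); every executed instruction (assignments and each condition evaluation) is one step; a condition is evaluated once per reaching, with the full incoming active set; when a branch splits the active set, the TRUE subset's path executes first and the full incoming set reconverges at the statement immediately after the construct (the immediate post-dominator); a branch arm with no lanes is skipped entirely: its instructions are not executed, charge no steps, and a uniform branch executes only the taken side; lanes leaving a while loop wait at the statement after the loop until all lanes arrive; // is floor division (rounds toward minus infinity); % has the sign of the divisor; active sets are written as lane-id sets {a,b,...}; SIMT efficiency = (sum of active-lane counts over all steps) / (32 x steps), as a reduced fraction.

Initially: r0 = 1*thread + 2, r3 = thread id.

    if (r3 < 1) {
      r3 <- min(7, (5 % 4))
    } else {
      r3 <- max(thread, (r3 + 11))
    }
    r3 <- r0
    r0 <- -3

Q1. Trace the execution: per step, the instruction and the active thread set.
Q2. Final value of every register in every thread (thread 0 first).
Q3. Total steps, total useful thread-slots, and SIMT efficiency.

step 0: eval (r3 < 1)                {0,1,2,3,4,5,6,7,8,9,10,11,12,13,14,15,16,17,18,19,20,21,22,23,24,25,26,27,28,29,30,31}
step 1: r3 <- min(7, (5 % 4))        {0}
step 2: r3 <- max(thread, (r3 + 11)) {1,2,3,4,5,6,7,8,9,10,11,12,13,14,15,16,17,18,19,20,21,22,23,24,25,26,27,28,29,30,31}
step 3: r3 <- r0                     {0,1,2,3,4,5,6,7,8,9,10,11,12,13,14,15,16,17,18,19,20,21,22,23,24,25,26,27,28,29,30,31}
step 4: r0 <- -3                     {0,1,2,3,4,5,6,7,8,9,10,11,12,13,14,15,16,17,18,19,20,21,22,23,24,25,26,27,28,29,30,31}

Answer: 5 steps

r0: -3,-3,-3,-3,-3,-3,-3,-3,-3,-3,-3,-3,-3,-3,-3,-3,-3,-3,-3,-3,-3,-3,-3,-3,-3,-3,-3,-3,-3,-3,-3,-3
r3: 2,3,4,5,6,7,8,9,10,11,12,13,14,15,16,17,18,19,20,21,22,23,24,25,26,27,28,29,30,31,32,33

steps = 5; useful = 128; efficiency = 128/160 = 4/5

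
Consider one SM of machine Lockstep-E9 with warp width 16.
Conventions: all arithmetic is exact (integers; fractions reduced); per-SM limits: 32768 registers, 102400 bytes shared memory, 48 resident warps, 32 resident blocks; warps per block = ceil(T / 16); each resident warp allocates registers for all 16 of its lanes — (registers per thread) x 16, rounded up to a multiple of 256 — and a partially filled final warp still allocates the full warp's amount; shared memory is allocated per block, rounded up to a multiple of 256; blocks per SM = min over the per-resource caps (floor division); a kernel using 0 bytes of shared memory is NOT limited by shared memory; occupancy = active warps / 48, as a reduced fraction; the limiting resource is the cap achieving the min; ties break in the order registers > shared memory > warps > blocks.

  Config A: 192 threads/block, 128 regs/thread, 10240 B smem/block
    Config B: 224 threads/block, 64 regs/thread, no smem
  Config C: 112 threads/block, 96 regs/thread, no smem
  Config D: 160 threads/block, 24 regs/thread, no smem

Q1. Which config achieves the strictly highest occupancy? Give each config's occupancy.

occupancies: A 1/4, B 7/12, C 7/16, D 5/6

Answer: D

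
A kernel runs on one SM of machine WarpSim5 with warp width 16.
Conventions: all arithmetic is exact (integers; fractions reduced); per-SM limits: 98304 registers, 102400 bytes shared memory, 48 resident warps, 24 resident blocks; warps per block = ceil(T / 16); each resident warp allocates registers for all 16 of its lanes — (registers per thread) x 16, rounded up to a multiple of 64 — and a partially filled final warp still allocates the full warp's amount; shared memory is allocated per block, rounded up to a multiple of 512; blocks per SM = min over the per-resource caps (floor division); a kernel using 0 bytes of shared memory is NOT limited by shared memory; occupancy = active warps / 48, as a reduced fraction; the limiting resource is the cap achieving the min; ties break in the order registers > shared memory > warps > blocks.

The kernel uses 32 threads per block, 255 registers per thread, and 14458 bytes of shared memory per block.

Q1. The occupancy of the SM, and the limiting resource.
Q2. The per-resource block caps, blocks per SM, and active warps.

Answer: occupancy 1/4, limited by shared memory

registers: 12 blocks
shared memory: 6 blocks
warps: 24 blocks
blocks: 24 blocks

Answer: 6 blocks, 12 active warps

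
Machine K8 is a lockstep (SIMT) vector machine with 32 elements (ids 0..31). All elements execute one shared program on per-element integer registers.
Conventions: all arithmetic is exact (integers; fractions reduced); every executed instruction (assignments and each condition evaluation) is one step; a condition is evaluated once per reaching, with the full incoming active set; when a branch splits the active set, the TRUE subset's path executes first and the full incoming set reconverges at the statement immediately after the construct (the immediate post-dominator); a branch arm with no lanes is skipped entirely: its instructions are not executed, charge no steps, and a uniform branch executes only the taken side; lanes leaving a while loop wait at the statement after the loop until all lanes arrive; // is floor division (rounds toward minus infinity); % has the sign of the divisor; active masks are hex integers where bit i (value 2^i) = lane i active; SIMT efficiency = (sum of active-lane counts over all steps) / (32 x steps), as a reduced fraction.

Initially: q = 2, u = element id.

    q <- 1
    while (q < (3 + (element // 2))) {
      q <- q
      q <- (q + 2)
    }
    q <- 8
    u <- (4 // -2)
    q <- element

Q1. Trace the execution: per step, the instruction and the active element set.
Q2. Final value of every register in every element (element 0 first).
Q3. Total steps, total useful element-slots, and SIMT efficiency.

step 0: q <- 1                       0xffffffff
step 1: eval (q < (3 + (element // 2))) 0xffffffff
step 2: q <- q                       0xffffffff
step 3: q <- (q + 2)                 0xffffffff
step 4: eval (q < (3 + (element // 2))) 0xffffffff
step 5: q <- q                       0xfffffffc
step 6: q <- (q + 2)                 0xfffffffc
step 7: eval (q < (3 + (element // 2))) 0xfffffffc
step 8: q <- q                       0xffffffc0
step 9: q <- (q + 2)                 0xffffffc0
step 10: eval (q < (3 + (element // 2))) 0xffffffc0
step 11: q <- q                       0xfffffc00
step 12: q <- (q + 2)                 0xfffffc00
step 13: eval (q < (3 + (element // 2))) 0xfffffc00
step 14: q <- q                       0xffffc000
step 15: q <- (q + 2)                 0xffffc000
step 16: eval (q < (3 + (element // 2))) 0xffffc000
step 17: q <- q                       0xfffc0000
step 18: q <- (q + 2)                 0xfffc0000
step 19: eval (q < (3 + (element // 2))) 0xfffc0000
step 20: q <- q                       0xffc00000
step 21: q <- (q + 2)                 0xffc00000
step 22: eval (q < (3 + (element // 2))) 0xffc00000
step 23: q <- q                       0xfc000000
step 24: q <- (q + 2)                 0xfc000000
step 25: eval (q < (3 + (element // 2))) 0xfc000000
step 26: q <- q                       0xc0000000
step 27: q <- (q + 2)                 0xc0000000
step 28: eval (q < (3 + (element // 2))) 0xc0000000
step 29: q <- 8                       0xffffffff
step 30: u <- (4 // -2)               0xffffffff
step 31: q <- element                 0xffffffff

Answer: 32 steps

q: 0,1,2,3,4,5,6,7,8,9,10,11,12,13,14,15,16,17,18,19,20,21,22,23,24,25,26,27,28,29,30,31
u: -2,-2,-2,-2,-2,-2,-2,-2,-2,-2,-2,-2,-2,-2,-2,-2,-2,-2,-2,-2,-2,-2,-2,-2,-2,-2,-2,-2,-2,-2,-2,-2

steps = 32; useful = 640; efficiency = 640/1024 = 5/8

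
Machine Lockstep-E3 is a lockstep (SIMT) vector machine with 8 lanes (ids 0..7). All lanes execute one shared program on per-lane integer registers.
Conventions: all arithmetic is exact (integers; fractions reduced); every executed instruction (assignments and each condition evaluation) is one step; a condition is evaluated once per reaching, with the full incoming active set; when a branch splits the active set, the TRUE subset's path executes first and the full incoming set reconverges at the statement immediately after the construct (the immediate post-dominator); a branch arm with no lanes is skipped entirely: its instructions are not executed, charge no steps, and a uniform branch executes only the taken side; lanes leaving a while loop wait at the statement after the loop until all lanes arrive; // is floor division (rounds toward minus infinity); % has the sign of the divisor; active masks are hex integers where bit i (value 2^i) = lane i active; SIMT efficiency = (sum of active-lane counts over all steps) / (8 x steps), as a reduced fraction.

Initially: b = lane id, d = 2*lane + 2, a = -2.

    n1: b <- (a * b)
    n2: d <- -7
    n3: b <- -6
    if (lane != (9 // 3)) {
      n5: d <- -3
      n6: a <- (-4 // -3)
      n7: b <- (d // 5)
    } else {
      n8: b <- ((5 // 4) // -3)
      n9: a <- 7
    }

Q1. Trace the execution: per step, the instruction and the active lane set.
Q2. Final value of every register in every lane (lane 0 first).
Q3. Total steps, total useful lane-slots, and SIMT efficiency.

step 0: b <- (a * b)                 0xff
step 1: d <- -7                      0xff
step 2: b <- -6                      0xff
step 3: eval (lane != (9 // 3))      0xff
step 4: d <- -3                      0xf7
step 5: a <- (-4 // -3)              0xf7
step 6: b <- (d // 5)                0xf7
step 7: b <- ((5 // 4) // -3)        0x08
step 8: a <- 7                       0x08

Answer: 9 steps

b: -1,-1,-1,-1,-1,-1,-1,-1
d: -3,-3,-3,-7,-3,-3,-3,-3
a: 1,1,1,7,1,1,1,1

steps = 9; useful = 55; efficiency = 55/72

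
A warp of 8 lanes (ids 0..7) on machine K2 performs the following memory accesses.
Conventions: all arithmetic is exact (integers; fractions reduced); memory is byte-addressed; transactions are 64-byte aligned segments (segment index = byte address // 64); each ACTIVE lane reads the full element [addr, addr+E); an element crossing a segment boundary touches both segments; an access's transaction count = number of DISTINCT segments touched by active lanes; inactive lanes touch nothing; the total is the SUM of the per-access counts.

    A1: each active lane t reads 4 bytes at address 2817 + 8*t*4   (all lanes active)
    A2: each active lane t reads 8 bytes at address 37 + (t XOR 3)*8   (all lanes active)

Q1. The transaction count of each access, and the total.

A1: 4 transactions
A2: 2 transactions

Answer: 4,2; total 6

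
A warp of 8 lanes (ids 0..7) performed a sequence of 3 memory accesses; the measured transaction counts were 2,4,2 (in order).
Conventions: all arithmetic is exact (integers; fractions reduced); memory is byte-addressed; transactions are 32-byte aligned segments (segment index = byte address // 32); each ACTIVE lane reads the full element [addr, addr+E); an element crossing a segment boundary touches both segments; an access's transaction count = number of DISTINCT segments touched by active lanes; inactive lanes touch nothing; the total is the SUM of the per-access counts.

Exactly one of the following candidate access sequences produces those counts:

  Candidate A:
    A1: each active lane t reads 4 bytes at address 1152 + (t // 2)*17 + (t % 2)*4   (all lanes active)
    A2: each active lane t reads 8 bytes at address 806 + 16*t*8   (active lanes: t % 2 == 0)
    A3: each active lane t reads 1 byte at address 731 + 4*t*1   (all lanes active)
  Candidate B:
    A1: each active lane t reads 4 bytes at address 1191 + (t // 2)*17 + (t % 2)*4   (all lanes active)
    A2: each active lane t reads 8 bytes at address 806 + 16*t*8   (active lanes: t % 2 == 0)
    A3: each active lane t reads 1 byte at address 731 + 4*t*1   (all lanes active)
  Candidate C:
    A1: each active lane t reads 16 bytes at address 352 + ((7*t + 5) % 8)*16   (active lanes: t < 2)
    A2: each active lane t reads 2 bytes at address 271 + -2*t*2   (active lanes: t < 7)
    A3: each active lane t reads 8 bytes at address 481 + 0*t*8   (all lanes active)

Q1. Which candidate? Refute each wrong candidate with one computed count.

B: A1 gives 3 transactions, not 2
C: A1 gives 1 transaction, not 2
A: all counts match (2,4,2)

Answer: A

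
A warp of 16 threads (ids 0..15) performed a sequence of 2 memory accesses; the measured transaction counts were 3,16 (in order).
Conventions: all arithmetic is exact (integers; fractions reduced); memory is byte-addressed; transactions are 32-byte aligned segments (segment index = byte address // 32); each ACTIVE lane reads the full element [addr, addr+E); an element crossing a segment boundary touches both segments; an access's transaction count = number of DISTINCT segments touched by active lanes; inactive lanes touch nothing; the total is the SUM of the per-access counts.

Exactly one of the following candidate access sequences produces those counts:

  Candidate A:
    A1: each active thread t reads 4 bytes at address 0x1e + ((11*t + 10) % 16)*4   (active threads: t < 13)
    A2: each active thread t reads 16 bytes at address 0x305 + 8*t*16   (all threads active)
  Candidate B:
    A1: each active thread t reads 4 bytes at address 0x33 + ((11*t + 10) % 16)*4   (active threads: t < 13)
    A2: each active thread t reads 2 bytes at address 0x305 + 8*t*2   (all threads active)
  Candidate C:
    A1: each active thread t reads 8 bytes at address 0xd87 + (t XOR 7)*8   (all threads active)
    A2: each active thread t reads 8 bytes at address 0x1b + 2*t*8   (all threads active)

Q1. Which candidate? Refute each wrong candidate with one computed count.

B: A2 gives 8 transactions, not 16
C: A1 gives 5 transactions, not 3
A: all counts match (3,16)

Answer: A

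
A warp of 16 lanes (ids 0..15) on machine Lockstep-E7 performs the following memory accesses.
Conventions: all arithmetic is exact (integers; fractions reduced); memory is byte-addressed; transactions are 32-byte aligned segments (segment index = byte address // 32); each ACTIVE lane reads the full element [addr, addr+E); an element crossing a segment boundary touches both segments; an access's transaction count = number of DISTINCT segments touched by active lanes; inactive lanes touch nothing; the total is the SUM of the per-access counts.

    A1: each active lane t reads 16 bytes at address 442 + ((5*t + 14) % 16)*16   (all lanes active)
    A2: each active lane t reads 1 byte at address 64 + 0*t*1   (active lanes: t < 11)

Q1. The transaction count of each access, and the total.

A1: 9 transactions
A2: 1 transaction

Answer: 9,1; total 10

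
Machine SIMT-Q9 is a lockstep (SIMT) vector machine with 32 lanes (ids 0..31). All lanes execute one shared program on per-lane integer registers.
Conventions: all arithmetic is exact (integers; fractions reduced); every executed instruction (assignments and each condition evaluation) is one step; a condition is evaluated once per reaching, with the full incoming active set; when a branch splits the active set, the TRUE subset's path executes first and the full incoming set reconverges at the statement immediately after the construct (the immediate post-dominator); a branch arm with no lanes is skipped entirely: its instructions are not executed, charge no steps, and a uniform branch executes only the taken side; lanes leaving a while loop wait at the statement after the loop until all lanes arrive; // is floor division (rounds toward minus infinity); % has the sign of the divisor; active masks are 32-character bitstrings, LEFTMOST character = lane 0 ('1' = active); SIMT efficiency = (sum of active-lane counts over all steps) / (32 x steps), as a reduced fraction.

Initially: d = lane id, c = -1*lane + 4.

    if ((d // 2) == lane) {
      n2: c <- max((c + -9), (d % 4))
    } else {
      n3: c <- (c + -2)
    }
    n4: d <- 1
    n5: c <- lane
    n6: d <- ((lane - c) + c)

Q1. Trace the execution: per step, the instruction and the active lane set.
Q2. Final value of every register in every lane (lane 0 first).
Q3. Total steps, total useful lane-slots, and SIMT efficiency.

step 0: eval ((d // 2) == lane)      11111111111111111111111111111111
step 1: c <- max((c + -9), (d % 4))  10000000000000000000000000000000
step 2: c <- (c + -2)                01111111111111111111111111111111
step 3: d <- 1                       11111111111111111111111111111111
step 4: c <- lane                    11111111111111111111111111111111
step 5: d <- ((lane - c) + c)        11111111111111111111111111111111

Answer: 6 steps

d: 0,1,2,3,4,5,6,7,8,9,10,11,12,13,14,15,16,17,18,19,20,21,22,23,24,25,26,27,28,29,30,31
c: 0,1,2,3,4,5,6,7,8,9,10,11,12,13,14,15,16,17,18,19,20,21,22,23,24,25,26,27,28,29,30,31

steps = 6; useful = 160; efficiency = 160/192 = 5/6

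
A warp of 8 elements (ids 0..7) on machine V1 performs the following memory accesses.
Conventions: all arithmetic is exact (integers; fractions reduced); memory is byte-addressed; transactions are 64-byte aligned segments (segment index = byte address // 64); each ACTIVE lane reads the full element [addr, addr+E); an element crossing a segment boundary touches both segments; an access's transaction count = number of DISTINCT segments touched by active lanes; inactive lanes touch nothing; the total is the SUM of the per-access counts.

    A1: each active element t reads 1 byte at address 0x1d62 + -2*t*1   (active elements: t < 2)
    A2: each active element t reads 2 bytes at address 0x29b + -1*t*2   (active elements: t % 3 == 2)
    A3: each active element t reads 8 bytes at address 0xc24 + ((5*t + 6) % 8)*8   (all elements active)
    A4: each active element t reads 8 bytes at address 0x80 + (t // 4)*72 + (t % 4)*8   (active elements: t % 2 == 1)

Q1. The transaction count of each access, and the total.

A1: 1 transaction
A2: 1 transaction
A3: 2 transactions
A4: 2 transactions

Answer: 1,1,2,2; total 6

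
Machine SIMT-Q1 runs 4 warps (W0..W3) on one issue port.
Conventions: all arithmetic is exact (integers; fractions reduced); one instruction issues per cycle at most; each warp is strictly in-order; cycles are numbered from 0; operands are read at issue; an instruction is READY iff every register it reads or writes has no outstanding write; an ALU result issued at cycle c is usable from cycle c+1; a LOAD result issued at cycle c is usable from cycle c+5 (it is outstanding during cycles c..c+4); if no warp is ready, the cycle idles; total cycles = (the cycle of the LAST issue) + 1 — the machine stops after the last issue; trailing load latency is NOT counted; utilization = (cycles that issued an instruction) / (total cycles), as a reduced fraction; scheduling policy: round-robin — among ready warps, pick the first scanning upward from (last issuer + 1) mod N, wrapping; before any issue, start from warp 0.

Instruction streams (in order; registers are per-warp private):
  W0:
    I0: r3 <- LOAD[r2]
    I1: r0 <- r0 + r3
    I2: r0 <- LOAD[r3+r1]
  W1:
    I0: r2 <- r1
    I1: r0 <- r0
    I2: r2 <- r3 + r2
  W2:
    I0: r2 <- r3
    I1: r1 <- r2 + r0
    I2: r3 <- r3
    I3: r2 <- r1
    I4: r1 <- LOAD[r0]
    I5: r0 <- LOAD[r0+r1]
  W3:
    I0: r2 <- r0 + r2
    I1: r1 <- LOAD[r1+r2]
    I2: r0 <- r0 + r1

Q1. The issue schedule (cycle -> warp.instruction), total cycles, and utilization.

cycle 0: W0.I0
cycle 1: W1.I0
cycle 2: W2.I0
cycle 3: W3.I0
cycle 4: W1.I1
cycle 5: W2.I1
cycle 6: W3.I1
cycle 7: W0.I1
cycle 8: W1.I2
cycle 9: W2.I2
cycle 10: W0.I2
cycle 11: W2.I3
cycle 12: W3.I2
cycle 13: W2.I4
cycle 14: idle
cycle 15: idle
cycle 16: idle
cycle 17: idle
cycle 18: W2.I5

Answer: 19 cycles, utilization 15/19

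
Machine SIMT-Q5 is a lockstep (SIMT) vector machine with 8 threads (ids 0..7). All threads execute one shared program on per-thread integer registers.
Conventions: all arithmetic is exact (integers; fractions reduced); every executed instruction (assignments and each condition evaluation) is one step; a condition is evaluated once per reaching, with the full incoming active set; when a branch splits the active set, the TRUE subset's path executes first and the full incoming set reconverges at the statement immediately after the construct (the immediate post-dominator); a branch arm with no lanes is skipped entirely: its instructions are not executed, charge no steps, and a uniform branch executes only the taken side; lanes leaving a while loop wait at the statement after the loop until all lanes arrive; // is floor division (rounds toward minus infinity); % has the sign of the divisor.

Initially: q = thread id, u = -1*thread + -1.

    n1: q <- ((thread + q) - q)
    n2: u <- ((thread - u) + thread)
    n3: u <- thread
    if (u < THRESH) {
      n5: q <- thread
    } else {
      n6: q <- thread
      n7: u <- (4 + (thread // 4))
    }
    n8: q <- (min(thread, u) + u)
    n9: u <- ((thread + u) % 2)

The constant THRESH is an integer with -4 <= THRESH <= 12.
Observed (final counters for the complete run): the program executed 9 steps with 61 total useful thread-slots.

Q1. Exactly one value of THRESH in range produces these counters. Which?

Answer: THRESH = 3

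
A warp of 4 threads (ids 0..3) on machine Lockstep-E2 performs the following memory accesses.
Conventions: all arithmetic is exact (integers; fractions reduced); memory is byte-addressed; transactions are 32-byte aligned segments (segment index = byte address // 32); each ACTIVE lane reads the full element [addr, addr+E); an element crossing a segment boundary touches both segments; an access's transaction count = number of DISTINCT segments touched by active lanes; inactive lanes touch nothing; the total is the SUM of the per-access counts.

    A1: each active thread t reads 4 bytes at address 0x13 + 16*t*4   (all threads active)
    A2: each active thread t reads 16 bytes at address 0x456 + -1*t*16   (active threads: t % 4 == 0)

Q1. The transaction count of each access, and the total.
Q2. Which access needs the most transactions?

A1: 4 transactions
A2: 2 transactions

Answer: 4,2; total 6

Answer: A1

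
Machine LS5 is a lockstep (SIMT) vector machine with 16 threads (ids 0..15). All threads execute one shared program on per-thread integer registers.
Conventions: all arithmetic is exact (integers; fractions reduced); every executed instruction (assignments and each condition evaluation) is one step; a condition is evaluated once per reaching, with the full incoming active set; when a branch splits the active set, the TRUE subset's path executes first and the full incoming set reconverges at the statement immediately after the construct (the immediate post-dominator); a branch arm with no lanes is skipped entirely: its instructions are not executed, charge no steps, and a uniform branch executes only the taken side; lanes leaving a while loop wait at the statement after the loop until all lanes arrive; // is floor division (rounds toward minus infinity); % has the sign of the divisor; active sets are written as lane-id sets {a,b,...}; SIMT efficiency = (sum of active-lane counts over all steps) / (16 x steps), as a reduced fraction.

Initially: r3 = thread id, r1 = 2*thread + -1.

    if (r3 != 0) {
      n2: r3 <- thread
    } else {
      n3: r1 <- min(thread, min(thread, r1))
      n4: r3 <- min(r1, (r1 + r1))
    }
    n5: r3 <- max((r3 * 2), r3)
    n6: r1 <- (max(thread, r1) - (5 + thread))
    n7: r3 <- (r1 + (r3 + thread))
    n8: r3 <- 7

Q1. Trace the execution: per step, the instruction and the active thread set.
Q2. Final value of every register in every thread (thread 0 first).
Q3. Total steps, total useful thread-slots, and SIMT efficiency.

step 0: eval (r3 != 0)               {0,1,2,3,4,5,6,7,8,9,10,11,12,13,14,15}
step 1: r3 <- thread                 {1,2,3,4,5,6,7,8,9,10,11,12,13,14,15}
step 2: r1 <- min(thread, min(thread, r1)) {0}
step 3: r3 <- min(r1, (r1 + r1))     {0}
step 4: r3 <- max((r3 * 2), r3)      {0,1,2,3,4,5,6,7,8,9,10,11,12,13,14,15}
step 5: r1 <- (max(thread, r1) - (5 + thread)) {0,1,2,3,4,5,6,7,8,9,10,11,12,13,14,15}
step 6: r3 <- (r1 + (r3 + thread))   {0,1,2,3,4,5,6,7,8,9,10,11,12,13,14,15}
step 7: r3 <- 7                      {0,1,2,3,4,5,6,7,8,9,10,11,12,13,14,15}

Answer: 8 steps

r3: 7,7,7,7,7,7,7,7,7,7,7,7,7,7,7,7
r1: -5,-5,-4,-3,-2,-1,0,1,2,3,4,5,6,7,8,9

steps = 8; useful = 97; efficiency = 97/128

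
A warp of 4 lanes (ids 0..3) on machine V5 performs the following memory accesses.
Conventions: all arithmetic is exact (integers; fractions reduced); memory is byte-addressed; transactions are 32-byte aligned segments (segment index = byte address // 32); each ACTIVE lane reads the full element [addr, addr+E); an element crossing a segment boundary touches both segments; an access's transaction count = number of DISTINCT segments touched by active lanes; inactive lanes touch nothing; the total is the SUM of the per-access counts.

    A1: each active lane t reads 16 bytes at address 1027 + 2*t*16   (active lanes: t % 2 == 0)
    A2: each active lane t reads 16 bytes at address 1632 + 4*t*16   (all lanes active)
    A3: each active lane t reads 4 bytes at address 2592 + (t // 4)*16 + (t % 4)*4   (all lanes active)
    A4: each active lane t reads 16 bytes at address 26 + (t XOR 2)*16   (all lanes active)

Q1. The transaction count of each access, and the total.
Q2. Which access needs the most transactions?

A1: 2 transactions
A2: 4 transactions
A3: 1 transaction
A4: 3 transactions

Answer: 2,4,1,3; total 10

Answer: A2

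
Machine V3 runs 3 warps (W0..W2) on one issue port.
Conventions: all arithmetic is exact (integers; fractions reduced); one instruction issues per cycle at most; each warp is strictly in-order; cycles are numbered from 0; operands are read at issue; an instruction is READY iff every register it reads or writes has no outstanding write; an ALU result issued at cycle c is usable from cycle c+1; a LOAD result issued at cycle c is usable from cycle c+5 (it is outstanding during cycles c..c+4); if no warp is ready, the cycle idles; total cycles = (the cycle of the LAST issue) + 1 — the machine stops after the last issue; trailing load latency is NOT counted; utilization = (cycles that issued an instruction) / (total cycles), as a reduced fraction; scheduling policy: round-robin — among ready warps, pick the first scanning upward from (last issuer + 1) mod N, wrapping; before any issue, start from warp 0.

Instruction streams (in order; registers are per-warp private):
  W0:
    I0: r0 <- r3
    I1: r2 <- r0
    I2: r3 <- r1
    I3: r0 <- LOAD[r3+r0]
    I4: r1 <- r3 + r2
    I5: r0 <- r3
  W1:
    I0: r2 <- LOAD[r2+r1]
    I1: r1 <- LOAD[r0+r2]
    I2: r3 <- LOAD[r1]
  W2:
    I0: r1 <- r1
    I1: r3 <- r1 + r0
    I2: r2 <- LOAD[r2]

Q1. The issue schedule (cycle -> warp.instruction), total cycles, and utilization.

cycle 0: W0.I0
cycle 1: W1.I0
cycle 2: W2.I0
cycle 3: W0.I1
cycle 4: W2.I1
cycle 5: W0.I2
cycle 6: W1.I1
cycle 7: W2.I2
cycle 8: W0.I3
cycle 9: W0.I4
cycle 10: idle
cycle 11: W1.I2
cycle 12: idle
cycle 13: W0.I5

Answer: 14 cycles, utilization 6/7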